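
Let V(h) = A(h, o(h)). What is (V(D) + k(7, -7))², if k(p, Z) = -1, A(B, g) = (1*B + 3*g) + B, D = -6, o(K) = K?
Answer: 961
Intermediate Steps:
A(B, g) = 2*B + 3*g (A(B, g) = (B + 3*g) + B = 2*B + 3*g)
V(h) = 5*h (V(h) = 2*h + 3*h = 5*h)
(V(D) + k(7, -7))² = (5*(-6) - 1)² = (-30 - 1)² = (-31)² = 961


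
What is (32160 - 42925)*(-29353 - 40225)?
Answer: 749007170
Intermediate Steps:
(32160 - 42925)*(-29353 - 40225) = -10765*(-69578) = 749007170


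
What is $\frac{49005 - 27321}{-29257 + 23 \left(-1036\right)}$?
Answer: $- \frac{7228}{17695} \approx -0.40848$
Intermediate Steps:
$\frac{49005 - 27321}{-29257 + 23 \left(-1036\right)} = \frac{21684}{-29257 - 23828} = \frac{21684}{-53085} = 21684 \left(- \frac{1}{53085}\right) = - \frac{7228}{17695}$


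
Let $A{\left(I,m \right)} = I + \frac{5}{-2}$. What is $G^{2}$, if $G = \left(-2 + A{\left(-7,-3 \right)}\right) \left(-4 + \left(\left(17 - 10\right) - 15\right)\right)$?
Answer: $19044$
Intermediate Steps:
$A{\left(I,m \right)} = - \frac{5}{2} + I$ ($A{\left(I,m \right)} = I + 5 \left(- \frac{1}{2}\right) = I - \frac{5}{2} = - \frac{5}{2} + I$)
$G = 138$ ($G = \left(-2 - \frac{19}{2}\right) \left(-4 + \left(\left(17 - 10\right) - 15\right)\right) = \left(-2 - \frac{19}{2}\right) \left(-4 + \left(7 - 15\right)\right) = - \frac{23 \left(-4 - 8\right)}{2} = \left(- \frac{23}{2}\right) \left(-12\right) = 138$)
$G^{2} = 138^{2} = 19044$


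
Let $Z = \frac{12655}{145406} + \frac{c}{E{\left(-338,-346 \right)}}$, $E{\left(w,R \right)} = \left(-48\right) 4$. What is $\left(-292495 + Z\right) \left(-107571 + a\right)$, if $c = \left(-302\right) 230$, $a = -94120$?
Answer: $\frac{205617899560020815}{3489744} \approx 5.8921 \cdot 10^{10}$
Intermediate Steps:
$E{\left(w,R \right)} = -192$
$c = -69460$
$Z = \frac{1262791315}{3489744}$ ($Z = \frac{12655}{145406} - \frac{69460}{-192} = 12655 \cdot \frac{1}{145406} - - \frac{17365}{48} = \frac{12655}{145406} + \frac{17365}{48} = \frac{1262791315}{3489744} \approx 361.86$)
$\left(-292495 + Z\right) \left(-107571 + a\right) = \left(-292495 + \frac{1262791315}{3489744}\right) \left(-107571 - 94120\right) = \left(- \frac{1019469879965}{3489744}\right) \left(-201691\right) = \frac{205617899560020815}{3489744}$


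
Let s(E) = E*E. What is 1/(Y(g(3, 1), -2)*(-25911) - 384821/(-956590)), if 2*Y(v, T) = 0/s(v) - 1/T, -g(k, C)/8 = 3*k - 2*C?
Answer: -1913180/12392332103 ≈ -0.00015438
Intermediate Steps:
s(E) = E²
g(k, C) = -24*k + 16*C (g(k, C) = -8*(3*k - 2*C) = -8*(-2*C + 3*k) = -24*k + 16*C)
Y(v, T) = -1/(2*T) (Y(v, T) = (0/(v²) - 1/T)/2 = (0/v² - 1/T)/2 = (0 - 1/T)/2 = (-1/T)/2 = -1/(2*T))
1/(Y(g(3, 1), -2)*(-25911) - 384821/(-956590)) = 1/(-½/(-2)*(-25911) - 384821/(-956590)) = 1/(-½*(-½)*(-25911) - 384821*(-1/956590)) = 1/((¼)*(-25911) + 384821/956590) = 1/(-25911/4 + 384821/956590) = 1/(-12392332103/1913180) = -1913180/12392332103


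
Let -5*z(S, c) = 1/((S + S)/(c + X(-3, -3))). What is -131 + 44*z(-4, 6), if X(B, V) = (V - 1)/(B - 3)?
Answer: -371/3 ≈ -123.67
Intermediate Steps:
X(B, V) = (-1 + V)/(-3 + B)
z(S, c) = -(⅔ + c)/(10*S) (z(S, c) = -(c + (-1 - 3)/(-3 - 3))/(S + S)/5 = -(c - 4/(-6))/(2*S)/5 = -(c - ⅙*(-4))/(2*S)/5 = -(c + ⅔)/(2*S)/5 = -(⅔ + c)/(2*S)/5 = -(⅔ + c)/(10*S))
-131 + 44*z(-4, 6) = -131 + 44*((1/30)*(-2 - 3*6)/(-4)) = -131 + 44*((1/30)*(-¼)*(-2 - 18)) = -131 + 44*((1/30)*(-¼)*(-20)) = -131 + 44*(⅙) = -131 + 22/3 = -371/3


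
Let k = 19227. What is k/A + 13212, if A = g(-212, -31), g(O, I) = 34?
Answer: 27555/2 ≈ 13778.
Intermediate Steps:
A = 34
k/A + 13212 = 19227/34 + 13212 = 19227*(1/34) + 13212 = 1131/2 + 13212 = 27555/2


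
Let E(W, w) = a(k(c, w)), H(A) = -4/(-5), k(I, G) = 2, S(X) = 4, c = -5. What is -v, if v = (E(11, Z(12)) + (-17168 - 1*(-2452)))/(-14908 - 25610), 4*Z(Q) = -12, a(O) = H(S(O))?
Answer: -36788/101295 ≈ -0.36318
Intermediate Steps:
H(A) = ⅘ (H(A) = -4*(-⅕) = ⅘)
a(O) = ⅘
Z(Q) = -3 (Z(Q) = (¼)*(-12) = -3)
E(W, w) = ⅘
v = 36788/101295 (v = (⅘ + (-17168 - 1*(-2452)))/(-14908 - 25610) = (⅘ + (-17168 + 2452))/(-40518) = (⅘ - 14716)*(-1/40518) = -73576/5*(-1/40518) = 36788/101295 ≈ 0.36318)
-v = -1*36788/101295 = -36788/101295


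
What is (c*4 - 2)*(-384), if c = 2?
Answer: -2304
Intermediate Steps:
(c*4 - 2)*(-384) = (2*4 - 2)*(-384) = (8 - 2)*(-384) = 6*(-384) = -2304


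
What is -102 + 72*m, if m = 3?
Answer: 114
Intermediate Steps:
-102 + 72*m = -102 + 72*3 = -102 + 216 = 114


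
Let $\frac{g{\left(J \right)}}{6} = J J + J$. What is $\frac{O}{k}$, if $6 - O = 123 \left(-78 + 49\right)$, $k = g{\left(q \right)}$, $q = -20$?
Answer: $\frac{1191}{760} \approx 1.5671$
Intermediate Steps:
$g{\left(J \right)} = 6 J + 6 J^{2}$ ($g{\left(J \right)} = 6 \left(J J + J\right) = 6 \left(J^{2} + J\right) = 6 \left(J + J^{2}\right) = 6 J + 6 J^{2}$)
$k = 2280$ ($k = 6 \left(-20\right) \left(1 - 20\right) = 6 \left(-20\right) \left(-19\right) = 2280$)
$O = 3573$ ($O = 6 - 123 \left(-78 + 49\right) = 6 - 123 \left(-29\right) = 6 - -3567 = 6 + 3567 = 3573$)
$\frac{O}{k} = \frac{3573}{2280} = 3573 \cdot \frac{1}{2280} = \frac{1191}{760}$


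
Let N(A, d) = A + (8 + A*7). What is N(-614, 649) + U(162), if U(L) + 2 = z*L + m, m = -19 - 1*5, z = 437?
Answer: 65864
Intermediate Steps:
m = -24 (m = -19 - 5 = -24)
N(A, d) = 8 + 8*A (N(A, d) = A + (8 + 7*A) = 8 + 8*A)
U(L) = -26 + 437*L (U(L) = -2 + (437*L - 24) = -2 + (-24 + 437*L) = -26 + 437*L)
N(-614, 649) + U(162) = (8 + 8*(-614)) + (-26 + 437*162) = (8 - 4912) + (-26 + 70794) = -4904 + 70768 = 65864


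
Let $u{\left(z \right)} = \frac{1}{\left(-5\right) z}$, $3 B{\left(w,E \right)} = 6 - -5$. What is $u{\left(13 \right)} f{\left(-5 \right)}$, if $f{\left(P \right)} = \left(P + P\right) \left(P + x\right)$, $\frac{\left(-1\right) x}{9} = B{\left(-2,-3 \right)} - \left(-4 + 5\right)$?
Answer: $- \frac{58}{13} \approx -4.4615$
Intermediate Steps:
$B{\left(w,E \right)} = \frac{11}{3}$ ($B{\left(w,E \right)} = \frac{6 - -5}{3} = \frac{6 + 5}{3} = \frac{1}{3} \cdot 11 = \frac{11}{3}$)
$u{\left(z \right)} = - \frac{1}{5 z}$
$x = -24$ ($x = - 9 \left(\frac{11}{3} - \left(-4 + 5\right)\right) = - 9 \left(\frac{11}{3} - 1\right) = \left(-9\right) \frac{8}{3} = -24$)
$f{\left(P \right)} = 2 P \left(-24 + P\right)$ ($f{\left(P \right)} = \left(P + P\right) \left(P - 24\right) = 2 P \left(-24 + P\right)$)
$u{\left(13 \right)} f{\left(-5 \right)} = - \frac{1}{5 \cdot 13} \cdot 2 \left(-5\right) \left(-24 - 5\right) = \left(- \frac{1}{5}\right) \frac{1}{13} \cdot 2 \left(-5\right) \left(-29\right) = \left(- \frac{1}{65}\right) 290 = - \frac{58}{13}$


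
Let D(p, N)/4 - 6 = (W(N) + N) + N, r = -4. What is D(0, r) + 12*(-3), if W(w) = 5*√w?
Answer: -44 + 40*I ≈ -44.0 + 40.0*I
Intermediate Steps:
D(p, N) = 24 + 8*N + 20*√N (D(p, N) = 24 + 4*((5*√N + N) + N) = 24 + 4*((N + 5*√N) + N) = 24 + 4*(2*N + 5*√N) = 24 + (8*N + 20*√N) = 24 + 8*N + 20*√N)
D(0, r) + 12*(-3) = (24 + 8*(-4) + 20*√(-4)) + 12*(-3) = (24 - 32 + 20*(2*I)) - 36 = (24 - 32 + 40*I) - 36 = (-8 + 40*I) - 36 = -44 + 40*I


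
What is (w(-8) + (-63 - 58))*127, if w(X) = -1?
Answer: -15494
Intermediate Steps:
(w(-8) + (-63 - 58))*127 = (-1 + (-63 - 58))*127 = (-1 - 121)*127 = -122*127 = -15494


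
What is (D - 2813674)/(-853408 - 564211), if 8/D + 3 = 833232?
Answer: 334919253334/168743037393 ≈ 1.9848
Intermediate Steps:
D = 8/833229 (D = 8/(-3 + 833232) = 8/833229 ≈ 9.6012e-6)
(D - 2813674)/(-853408 - 564211) = (8/833229 - 2813674)/(-853408 - 564211) = -2344434773338/833229/(-1417619) = -2344434773338/833229*(-1/1417619) = 334919253334/168743037393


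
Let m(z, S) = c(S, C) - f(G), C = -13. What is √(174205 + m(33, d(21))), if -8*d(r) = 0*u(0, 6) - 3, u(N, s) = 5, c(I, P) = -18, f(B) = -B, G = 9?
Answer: 2*√43549 ≈ 417.37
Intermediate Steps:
d(r) = 3/8 (d(r) = -(0*5 - 3)/8 = -(0 - 3)/8 = -⅛*(-3) = 3/8)
m(z, S) = -9 (m(z, S) = -18 - (-1)*9 = -18 - 1*(-9) = -18 + 9 = -9)
√(174205 + m(33, d(21))) = √(174205 - 9) = √174196 = 2*√43549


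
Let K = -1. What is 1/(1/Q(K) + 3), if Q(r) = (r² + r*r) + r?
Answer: ¼ ≈ 0.25000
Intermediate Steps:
Q(r) = r + 2*r² (Q(r) = (r² + r²) + r = 2*r² + r = r + 2*r²)
1/(1/Q(K) + 3) = 1/(1/(-(1 + 2*(-1))) + 3) = 1/(1/(-(1 - 2)) + 3) = 1/(1/(-1*(-1)) + 3) = 1/(1/1 + 3) = 1/(1 + 3) = 1/4 = ¼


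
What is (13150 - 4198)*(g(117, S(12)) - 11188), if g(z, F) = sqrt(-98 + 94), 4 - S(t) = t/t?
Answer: -100154976 + 17904*I ≈ -1.0016e+8 + 17904.0*I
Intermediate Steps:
S(t) = 3 (S(t) = 4 - t/t = 4 - 1*1 = 4 - 1 = 3)
g(z, F) = 2*I (g(z, F) = sqrt(-4) = 2*I)
(13150 - 4198)*(g(117, S(12)) - 11188) = (13150 - 4198)*(2*I - 11188) = 8952*(-11188 + 2*I) = -100154976 + 17904*I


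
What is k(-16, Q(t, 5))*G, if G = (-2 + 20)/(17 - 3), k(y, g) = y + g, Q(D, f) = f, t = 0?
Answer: -99/7 ≈ -14.143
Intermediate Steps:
k(y, g) = g + y
G = 9/7 (G = 18/14 = 18*(1/14) = 9/7 ≈ 1.2857)
k(-16, Q(t, 5))*G = (5 - 16)*(9/7) = -11*9/7 = -99/7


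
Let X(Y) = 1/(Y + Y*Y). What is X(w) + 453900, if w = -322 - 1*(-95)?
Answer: 23285977801/51302 ≈ 4.5390e+5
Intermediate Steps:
w = -227 (w = -322 + 95 = -227)
X(Y) = 1/(Y + Y²)
X(w) + 453900 = 1/((-227)*(1 - 227)) + 453900 = -1/227/(-226) + 453900 = -1/227*(-1/226) + 453900 = 1/51302 + 453900 = 23285977801/51302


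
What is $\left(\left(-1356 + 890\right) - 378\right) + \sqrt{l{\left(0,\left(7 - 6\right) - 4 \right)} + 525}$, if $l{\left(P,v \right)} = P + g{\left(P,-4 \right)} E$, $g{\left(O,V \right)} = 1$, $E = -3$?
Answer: $-844 + 3 \sqrt{58} \approx -821.15$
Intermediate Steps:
$l{\left(P,v \right)} = -3 + P$ ($l{\left(P,v \right)} = P + 1 \left(-3\right) = P - 3 = -3 + P$)
$\left(\left(-1356 + 890\right) - 378\right) + \sqrt{l{\left(0,\left(7 - 6\right) - 4 \right)} + 525} = \left(\left(-1356 + 890\right) - 378\right) + \sqrt{\left(-3 + 0\right) + 525} = \left(-466 - 378\right) + \sqrt{-3 + 525} = -844 + \sqrt{522} = -844 + 3 \sqrt{58}$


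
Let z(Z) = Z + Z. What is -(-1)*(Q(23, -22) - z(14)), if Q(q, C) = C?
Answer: -50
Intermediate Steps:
z(Z) = 2*Z
-(-1)*(Q(23, -22) - z(14)) = -(-1)*(-22 - 2*14) = -(-1)*(-22 - 1*28) = -(-1)*(-22 - 28) = -(-1)*(-50) = -1*50 = -50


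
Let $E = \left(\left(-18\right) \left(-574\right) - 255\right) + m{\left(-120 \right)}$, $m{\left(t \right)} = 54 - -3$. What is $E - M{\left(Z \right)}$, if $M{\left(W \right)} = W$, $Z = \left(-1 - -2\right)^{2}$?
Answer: $10133$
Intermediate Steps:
$m{\left(t \right)} = 57$ ($m{\left(t \right)} = 54 + 3 = 57$)
$Z = 1$ ($Z = \left(-1 + 2\right)^{2} = 1^{2} = 1$)
$E = 10134$ ($E = \left(\left(-18\right) \left(-574\right) - 255\right) + 57 = \left(10332 - 255\right) + 57 = 10077 + 57 = 10134$)
$E - M{\left(Z \right)} = 10134 - 1 = 10133$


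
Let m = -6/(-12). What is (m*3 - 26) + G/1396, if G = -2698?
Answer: -9225/349 ≈ -26.433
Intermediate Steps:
m = ½ (m = -6*(-1/12) = ½ ≈ 0.50000)
(m*3 - 26) + G/1396 = ((½)*3 - 26) - 2698/1396 = (3/2 - 26) - 2698*1/1396 = -49/2 - 1349/698 = -9225/349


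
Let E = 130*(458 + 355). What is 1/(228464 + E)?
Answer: 1/334154 ≈ 2.9926e-6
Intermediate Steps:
E = 105690 (E = 130*813 = 105690)
1/(228464 + E) = 1/(228464 + 105690) = 1/334154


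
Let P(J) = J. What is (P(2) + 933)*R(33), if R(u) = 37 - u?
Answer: 3740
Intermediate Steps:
(P(2) + 933)*R(33) = (2 + 933)*(37 - 1*33) = 935*(37 - 33) = 935*4 = 3740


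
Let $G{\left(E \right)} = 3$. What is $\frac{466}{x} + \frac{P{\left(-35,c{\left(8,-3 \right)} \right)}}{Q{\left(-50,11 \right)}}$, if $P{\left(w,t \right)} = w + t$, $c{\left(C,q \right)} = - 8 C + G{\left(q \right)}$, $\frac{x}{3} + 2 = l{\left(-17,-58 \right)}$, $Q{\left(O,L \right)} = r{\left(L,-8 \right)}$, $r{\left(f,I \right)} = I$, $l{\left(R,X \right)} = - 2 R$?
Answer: $\frac{809}{48} \approx 16.854$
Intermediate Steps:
$Q{\left(O,L \right)} = -8$
$x = 96$ ($x = -6 + 3 \left(\left(-2\right) \left(-17\right)\right) = -6 + 3 \cdot 34 = -6 + 102 = 96$)
$c{\left(C,q \right)} = 3 - 8 C$ ($c{\left(C,q \right)} = - 8 C + 3 = 3 - 8 C$)
$P{\left(w,t \right)} = t + w$
$\frac{466}{x} + \frac{P{\left(-35,c{\left(8,-3 \right)} \right)}}{Q{\left(-50,11 \right)}} = \frac{466}{96} + \frac{\left(3 - 64\right) - 35}{-8} = 466 \cdot \frac{1}{96} + \left(\left(3 - 64\right) - 35\right) \left(- \frac{1}{8}\right) = \frac{233}{48} + \left(-61 - 35\right) \left(- \frac{1}{8}\right) = \frac{233}{48} - -12 = \frac{233}{48} + 12 = \frac{809}{48}$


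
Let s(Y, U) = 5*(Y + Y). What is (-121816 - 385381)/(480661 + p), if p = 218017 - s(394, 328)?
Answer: -507197/694738 ≈ -0.73005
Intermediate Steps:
s(Y, U) = 10*Y (s(Y, U) = 5*(2*Y) = 10*Y)
p = 214077 (p = 218017 - 10*394 = 218017 - 1*3940 = 218017 - 3940 = 214077)
(-121816 - 385381)/(480661 + p) = (-121816 - 385381)/(480661 + 214077) = -507197/694738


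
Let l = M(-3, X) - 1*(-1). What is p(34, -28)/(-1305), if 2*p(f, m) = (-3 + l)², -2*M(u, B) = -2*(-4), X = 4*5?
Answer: -2/145 ≈ -0.013793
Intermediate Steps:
X = 20
M(u, B) = -4 (M(u, B) = -(-1)*(-4) = -½*8 = -4)
l = -3 (l = -4 - 1*(-1) = -4 + 1 = -3)
p(f, m) = 18 (p(f, m) = (-3 - 3)²/2 = (½)*(-6)² = (½)*36 = 18)
p(34, -28)/(-1305) = 18/(-1305) = 18*(-1/1305) = -2/145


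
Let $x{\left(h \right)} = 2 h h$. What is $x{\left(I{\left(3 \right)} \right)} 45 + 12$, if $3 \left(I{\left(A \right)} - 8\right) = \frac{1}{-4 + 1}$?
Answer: $\frac{50518}{9} \approx 5613.1$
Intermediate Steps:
$I{\left(A \right)} = \frac{71}{9}$ ($I{\left(A \right)} = 8 + \frac{1}{3 \left(-4 + 1\right)} = 8 + \frac{1}{3 \left(-3\right)} = 8 + \frac{1}{3} \left(- \frac{1}{3}\right) = 8 - \frac{1}{9} = \frac{71}{9}$)
$x{\left(h \right)} = 2 h^{2}$
$x{\left(I{\left(3 \right)} \right)} 45 + 12 = 2 \left(\frac{71}{9}\right)^{2} \cdot 45 + 12 = 2 \cdot \frac{5041}{81} \cdot 45 + 12 = \frac{10082}{81} \cdot 45 + 12 = \frac{50410}{9} + 12 = \frac{50518}{9}$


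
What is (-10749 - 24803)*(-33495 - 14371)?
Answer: 1701732032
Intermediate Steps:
(-10749 - 24803)*(-33495 - 14371) = -35552*(-47866) = 1701732032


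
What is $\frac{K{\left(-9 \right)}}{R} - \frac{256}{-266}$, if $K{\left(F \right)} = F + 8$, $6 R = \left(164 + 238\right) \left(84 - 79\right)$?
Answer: $\frac{42747}{44555} \approx 0.95942$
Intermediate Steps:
$R = 335$ ($R = \frac{\left(164 + 238\right) \left(84 - 79\right)}{6} = \frac{402 \cdot 5}{6} = \frac{1}{6} \cdot 2010 = 335$)
$K{\left(F \right)} = 8 + F$
$\frac{K{\left(-9 \right)}}{R} - \frac{256}{-266} = \frac{8 - 9}{335} - \frac{256}{-266} = \left(-1\right) \frac{1}{335} - - \frac{128}{133} = - \frac{1}{335} + \frac{128}{133} = \frac{42747}{44555}$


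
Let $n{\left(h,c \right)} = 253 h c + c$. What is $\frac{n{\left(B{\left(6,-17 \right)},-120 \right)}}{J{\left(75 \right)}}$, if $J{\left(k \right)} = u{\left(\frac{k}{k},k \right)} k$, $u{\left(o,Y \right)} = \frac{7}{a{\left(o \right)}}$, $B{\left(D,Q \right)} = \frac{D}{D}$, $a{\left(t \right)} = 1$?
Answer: $- \frac{2032}{35} \approx -58.057$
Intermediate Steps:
$B{\left(D,Q \right)} = 1$
$n{\left(h,c \right)} = c + 253 c h$ ($n{\left(h,c \right)} = 253 c h + c = c + 253 c h$)
$u{\left(o,Y \right)} = 7$ ($u{\left(o,Y \right)} = \frac{7}{1} = 7 \cdot 1 = 7$)
$J{\left(k \right)} = 7 k$
$\frac{n{\left(B{\left(6,-17 \right)},-120 \right)}}{J{\left(75 \right)}} = \frac{\left(-120\right) \left(1 + 253 \cdot 1\right)}{7 \cdot 75} = \frac{\left(-120\right) \left(1 + 253\right)}{525} = \left(-120\right) 254 \cdot \frac{1}{525} = \left(-30480\right) \frac{1}{525} = - \frac{2032}{35}$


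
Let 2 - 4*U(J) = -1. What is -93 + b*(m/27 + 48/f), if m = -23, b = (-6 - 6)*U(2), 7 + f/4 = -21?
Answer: -1711/21 ≈ -81.476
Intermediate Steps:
f = -112 (f = -28 + 4*(-21) = -28 - 84 = -112)
U(J) = 3/4 (U(J) = 1/2 - 1/4*(-1) = 1/2 + 1/4 = 3/4)
b = -9 (b = (-6 - 6)*(3/4) = -12*3/4 = -9)
-93 + b*(m/27 + 48/f) = -93 - 9*(-23/27 + 48/(-112)) = -93 - 9*(-23*1/27 + 48*(-1/112)) = -93 - 9*(-23/27 - 3/7) = -93 - 9*(-242/189) = -93 + 242/21 = -1711/21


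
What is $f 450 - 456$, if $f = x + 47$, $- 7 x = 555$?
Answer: $- \frac{104892}{7} \approx -14985.0$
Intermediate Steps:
$x = - \frac{555}{7}$ ($x = \left(- \frac{1}{7}\right) 555 = - \frac{555}{7} \approx -79.286$)
$f = - \frac{226}{7}$ ($f = - \frac{555}{7} + 47 = - \frac{226}{7} \approx -32.286$)
$f 450 - 456 = \left(- \frac{226}{7}\right) 450 - 456 = - \frac{101700}{7} - 456 = - \frac{104892}{7}$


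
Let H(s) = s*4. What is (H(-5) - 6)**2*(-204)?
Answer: -137904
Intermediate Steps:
H(s) = 4*s
(H(-5) - 6)**2*(-204) = (4*(-5) - 6)**2*(-204) = (-20 - 6)**2*(-204) = (-26)**2*(-204) = 676*(-204) = -137904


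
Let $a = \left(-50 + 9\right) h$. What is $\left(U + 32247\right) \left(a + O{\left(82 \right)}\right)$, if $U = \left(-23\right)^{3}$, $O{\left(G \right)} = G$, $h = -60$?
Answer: $51043360$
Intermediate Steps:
$U = -12167$
$a = 2460$ ($a = \left(-50 + 9\right) \left(-60\right) = \left(-41\right) \left(-60\right) = 2460$)
$\left(U + 32247\right) \left(a + O{\left(82 \right)}\right) = \left(-12167 + 32247\right) \left(2460 + 82\right) = 20080 \cdot 2542 = 51043360$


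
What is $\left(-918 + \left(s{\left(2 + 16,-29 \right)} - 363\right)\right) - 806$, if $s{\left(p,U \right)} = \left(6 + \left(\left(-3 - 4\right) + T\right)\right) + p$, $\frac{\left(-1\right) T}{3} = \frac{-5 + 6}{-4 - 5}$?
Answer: $- \frac{6209}{3} \approx -2069.7$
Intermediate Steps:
$T = \frac{1}{3}$ ($T = - 3 \frac{-5 + 6}{-4 - 5} = - 3 \cdot 1 \frac{1}{-9} = - 3 \cdot 1 \left(- \frac{1}{9}\right) = \left(-3\right) \left(- \frac{1}{9}\right) = \frac{1}{3} \approx 0.33333$)
$s{\left(p,U \right)} = - \frac{2}{3} + p$ ($s{\left(p,U \right)} = \left(6 + \left(\left(-3 - 4\right) + \frac{1}{3}\right)\right) + p = \left(6 + \left(-7 + \frac{1}{3}\right)\right) + p = \left(6 - \frac{20}{3}\right) + p = - \frac{2}{3} + p$)
$\left(-918 + \left(s{\left(2 + 16,-29 \right)} - 363\right)\right) - 806 = \left(-918 + \left(\left(- \frac{2}{3} + \left(2 + 16\right)\right) - 363\right)\right) - 806 = \left(-918 + \left(\left(- \frac{2}{3} + 18\right) - 363\right)\right) - 806 = \left(-918 + \left(\frac{52}{3} - 363\right)\right) - 806 = \left(-918 - \frac{1037}{3}\right) - 806 = - \frac{3791}{3} - 806 = - \frac{6209}{3}$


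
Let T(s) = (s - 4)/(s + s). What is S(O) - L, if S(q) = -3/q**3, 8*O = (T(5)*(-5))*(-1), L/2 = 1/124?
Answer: -761857/62 ≈ -12288.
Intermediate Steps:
T(s) = (-4 + s)/(2*s) (T(s) = (-4 + s)/((2*s)) = (-4 + s)*(1/(2*s)) = (-4 + s)/(2*s))
L = 1/62 (L = 2/124 = 2*(1/124) = 1/62 ≈ 0.016129)
O = 1/16 (O = ((((1/2)*(-4 + 5)/5)*(-5))*(-1))/8 = ((((1/2)*(1/5)*1)*(-5))*(-1))/8 = (((1/10)*(-5))*(-1))/8 = (-1/2*(-1))/8 = (1/8)*(1/2) = 1/16 ≈ 0.062500)
S(q) = -3/q**3
S(O) - L = -3/16**(-3) - 1*1/62 = -3*4096 - 1/62 = -12288 - 1/62 = -761857/62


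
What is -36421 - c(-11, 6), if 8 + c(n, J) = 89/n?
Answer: -400454/11 ≈ -36405.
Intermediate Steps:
c(n, J) = -8 + 89/n
-36421 - c(-11, 6) = -36421 - (-8 + 89/(-11)) = -36421 - (-8 + 89*(-1/11)) = -36421 - (-8 - 89/11) = -36421 - 1*(-177/11) = -36421 + 177/11 = -400454/11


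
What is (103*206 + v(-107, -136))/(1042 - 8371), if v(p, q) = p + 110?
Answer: -21221/7329 ≈ -2.8955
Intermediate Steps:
v(p, q) = 110 + p
(103*206 + v(-107, -136))/(1042 - 8371) = (103*206 + (110 - 107))/(1042 - 8371) = (21218 + 3)/(-7329) = 21221*(-1/7329) = -21221/7329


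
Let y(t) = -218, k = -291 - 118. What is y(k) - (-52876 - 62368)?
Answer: 115026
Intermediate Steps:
k = -409
y(k) - (-52876 - 62368) = -218 - (-52876 - 62368) = -218 - 1*(-115244) = -218 + 115244 = 115026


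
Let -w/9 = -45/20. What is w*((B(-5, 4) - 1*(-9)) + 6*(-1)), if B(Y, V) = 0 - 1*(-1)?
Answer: 81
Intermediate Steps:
B(Y, V) = 1 (B(Y, V) = 0 + 1 = 1)
w = 81/4 (w = -(-405)/20 = -9*(-9/4) = 81/4 ≈ 20.250)
w*((B(-5, 4) - 1*(-9)) + 6*(-1)) = 81*((1 - 1*(-9)) + 6*(-1))/4 = 81*((1 + 9) - 6)/4 = 81*(10 - 6)/4 = (81/4)*4 = 81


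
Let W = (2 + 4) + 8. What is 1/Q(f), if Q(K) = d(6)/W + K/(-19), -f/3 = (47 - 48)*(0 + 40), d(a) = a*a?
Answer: -133/498 ≈ -0.26707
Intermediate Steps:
W = 14 (W = 6 + 8 = 14)
d(a) = a**2
f = 120 (f = -3*(47 - 48)*(0 + 40) = -(-3)*40 = -3*(-40) = 120)
Q(K) = 18/7 - K/19 (Q(K) = 6**2/14 + K/(-19) = 36*(1/14) + K*(-1/19) = 18/7 - K/19)
1/Q(f) = 1/(18/7 - 1/19*120) = 1/(18/7 - 120/19) = 1/(-498/133) = -133/498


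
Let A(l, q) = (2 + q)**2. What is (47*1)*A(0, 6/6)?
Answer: 423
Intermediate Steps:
(47*1)*A(0, 6/6) = (47*1)*(2 + 6/6)**2 = 47*(2 + 6*(1/6))**2 = 47*(2 + 1)**2 = 47*3**2 = 47*9 = 423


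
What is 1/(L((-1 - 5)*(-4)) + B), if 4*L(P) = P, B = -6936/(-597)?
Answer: 199/3506 ≈ 0.056760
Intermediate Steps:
B = 2312/199 (B = -6936*(-1/597) = 2312/199 ≈ 11.618)
L(P) = P/4
1/(L((-1 - 5)*(-4)) + B) = 1/(((-1 - 5)*(-4))/4 + 2312/199) = 1/((-6*(-4))/4 + 2312/199) = 1/((¼)*24 + 2312/199) = 1/(6 + 2312/199) = 1/(3506/199) = 199/3506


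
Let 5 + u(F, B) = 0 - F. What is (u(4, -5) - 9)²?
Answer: 324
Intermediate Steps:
u(F, B) = -5 - F (u(F, B) = -5 + (0 - F) = -5 - F)
(u(4, -5) - 9)² = ((-5 - 1*4) - 9)² = ((-5 - 4) - 9)² = (-9 - 9)² = (-18)² = 324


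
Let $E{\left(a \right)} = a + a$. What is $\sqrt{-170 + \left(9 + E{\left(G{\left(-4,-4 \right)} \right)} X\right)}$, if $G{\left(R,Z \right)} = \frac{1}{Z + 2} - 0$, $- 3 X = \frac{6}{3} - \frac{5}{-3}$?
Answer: $\frac{i \sqrt{1438}}{3} \approx 12.64 i$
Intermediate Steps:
$X = - \frac{11}{9}$ ($X = - \frac{\frac{6}{3} - \frac{5}{-3}}{3} = - \frac{6 \cdot \frac{1}{3} - - \frac{5}{3}}{3} = - \frac{2 + \frac{5}{3}}{3} = \left(- \frac{1}{3}\right) \frac{11}{3} = - \frac{11}{9} \approx -1.2222$)
$G{\left(R,Z \right)} = \frac{1}{2 + Z}$ ($G{\left(R,Z \right)} = \frac{1}{2 + Z} + 0 = \frac{1}{2 + Z}$)
$E{\left(a \right)} = 2 a$
$\sqrt{-170 + \left(9 + E{\left(G{\left(-4,-4 \right)} \right)} X\right)} = \sqrt{-170 + \left(9 + \frac{2}{2 - 4} \left(- \frac{11}{9}\right)\right)} = \sqrt{-170 + \left(9 + \frac{2}{-2} \left(- \frac{11}{9}\right)\right)} = \sqrt{-170 + \left(9 + 2 \left(- \frac{1}{2}\right) \left(- \frac{11}{9}\right)\right)} = \sqrt{-170 + \left(9 - - \frac{11}{9}\right)} = \sqrt{-170 + \left(9 + \frac{11}{9}\right)} = \sqrt{-170 + \frac{92}{9}} = \sqrt{- \frac{1438}{9}} = \frac{i \sqrt{1438}}{3}$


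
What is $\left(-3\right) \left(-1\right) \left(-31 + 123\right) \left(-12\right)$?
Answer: $-3312$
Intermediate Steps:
$\left(-3\right) \left(-1\right) \left(-31 + 123\right) \left(-12\right) = 3 \cdot 92 \left(-12\right) = 3 \left(-1104\right) = -3312$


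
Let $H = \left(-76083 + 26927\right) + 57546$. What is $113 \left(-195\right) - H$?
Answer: $-30425$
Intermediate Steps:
$H = 8390$ ($H = -49156 + 57546 = 8390$)
$113 \left(-195\right) - H = 113 \left(-195\right) - 8390 = -22035 - 8390 = -30425$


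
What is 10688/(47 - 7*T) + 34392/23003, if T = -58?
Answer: 261435640/10420359 ≈ 25.089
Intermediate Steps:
10688/(47 - 7*T) + 34392/23003 = 10688/(47 - 7*(-58)) + 34392/23003 = 10688/(47 + 406) + 34392*(1/23003) = 10688/453 + 34392/23003 = 261435640/10420359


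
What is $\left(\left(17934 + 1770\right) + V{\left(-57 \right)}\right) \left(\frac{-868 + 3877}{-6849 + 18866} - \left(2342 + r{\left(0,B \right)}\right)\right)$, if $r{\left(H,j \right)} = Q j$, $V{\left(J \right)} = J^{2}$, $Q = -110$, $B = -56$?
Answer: $- \frac{2345005295325}{12017} \approx -1.9514 \cdot 10^{8}$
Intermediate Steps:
$r{\left(H,j \right)} = - 110 j$
$\left(\left(17934 + 1770\right) + V{\left(-57 \right)}\right) \left(\frac{-868 + 3877}{-6849 + 18866} - \left(2342 + r{\left(0,B \right)}\right)\right) = \left(\left(17934 + 1770\right) + \left(-57\right)^{2}\right) \left(\frac{-868 + 3877}{-6849 + 18866} - \left(2342 - -6160\right)\right) = \left(19704 + 3249\right) \left(\frac{3009}{12017} - 8502\right) = 22953 \left(3009 \cdot \frac{1}{12017} - 8502\right) = 22953 \left(\frac{3009}{12017} - 8502\right) = 22953 \left(- \frac{102165525}{12017}\right) = - \frac{2345005295325}{12017}$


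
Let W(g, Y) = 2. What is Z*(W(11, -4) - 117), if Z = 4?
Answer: -460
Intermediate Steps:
Z*(W(11, -4) - 117) = 4*(2 - 117) = 4*(-115) = -460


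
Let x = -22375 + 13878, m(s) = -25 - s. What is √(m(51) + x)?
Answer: I*√8573 ≈ 92.59*I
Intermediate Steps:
x = -8497
√(m(51) + x) = √((-25 - 1*51) - 8497) = √((-25 - 51) - 8497) = √(-76 - 8497) = √(-8573) = I*√8573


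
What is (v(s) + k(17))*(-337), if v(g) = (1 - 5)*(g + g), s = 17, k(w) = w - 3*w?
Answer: 57290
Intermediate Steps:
k(w) = -2*w
v(g) = -8*g
(v(s) + k(17))*(-337) = (-8*17 - 2*17)*(-337) = (-136 - 34)*(-337) = -170*(-337) = 57290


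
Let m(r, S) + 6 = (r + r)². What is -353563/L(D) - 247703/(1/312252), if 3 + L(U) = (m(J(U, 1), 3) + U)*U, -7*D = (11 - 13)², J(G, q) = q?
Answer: -5800914462113/75 ≈ -7.7346e+10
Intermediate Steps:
m(r, S) = -6 + 4*r² (m(r, S) = -6 + (r + r)² = -6 + (2*r)² = -6 + 4*r²)
D = -4/7 (D = -(11 - 13)²/7 = -⅐*(-2)² = -⅐*4 = -4/7 ≈ -0.57143)
L(U) = -3 + U*(-2 + U) (L(U) = -3 + ((-6 + 4*1²) + U)*U = -3 + ((-6 + 4*1) + U)*U = -3 + ((-6 + 4) + U)*U = -3 + (-2 + U)*U = -3 + U*(-2 + U))
-353563/L(D) - 247703/(1/312252) = -353563/(-3 + (-4/7)² - 2*(-4/7)) - 247703/(1/312252) = -353563/(-3 + 16/49 + 8/7) - 247703/1/312252 = -353563/(-75/49) - 247703*312252 = -353563*(-49/75) - 77345757156 = 17324587/75 - 77345757156 = -5800914462113/75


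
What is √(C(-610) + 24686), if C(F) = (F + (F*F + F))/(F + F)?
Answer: √24382 ≈ 156.15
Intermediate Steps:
C(F) = (F² + 2*F)/(2*F) (C(F) = (F + (F² + F))/((2*F)) = (F + (F + F²))*(1/(2*F)) = (F² + 2*F)*(1/(2*F)) = (F² + 2*F)/(2*F))
√(C(-610) + 24686) = √((1 + (½)*(-610)) + 24686) = √((1 - 305) + 24686) = √(-304 + 24686) = √24382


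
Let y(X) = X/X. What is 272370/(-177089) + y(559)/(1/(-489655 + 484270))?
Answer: -953896635/177089 ≈ -5386.5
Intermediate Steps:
y(X) = 1
272370/(-177089) + y(559)/(1/(-489655 + 484270)) = 272370/(-177089) + 1/1/(-489655 + 484270) = 272370*(-1/177089) + 1/1/(-5385) = -272370/177089 + 1/(-1/5385) = -272370/177089 + 1*(-5385) = -272370/177089 - 5385 = -953896635/177089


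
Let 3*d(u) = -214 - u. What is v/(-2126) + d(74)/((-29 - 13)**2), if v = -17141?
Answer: 2502719/312522 ≈ 8.0081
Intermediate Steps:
d(u) = -214/3 - u/3 (d(u) = (-214 - u)/3 = -214/3 - u/3)
v/(-2126) + d(74)/((-29 - 13)**2) = -17141/(-2126) + (-214/3 - 1/3*74)/((-29 - 13)**2) = -17141*(-1/2126) + (-214/3 - 74/3)/((-42)**2) = 17141/2126 - 96/1764 = 17141/2126 - 96*1/1764 = 17141/2126 - 8/147 = 2502719/312522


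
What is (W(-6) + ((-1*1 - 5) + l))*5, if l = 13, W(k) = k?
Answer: 5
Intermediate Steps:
(W(-6) + ((-1*1 - 5) + l))*5 = (-6 + ((-1*1 - 5) + 13))*5 = (-6 + ((-1 - 5) + 13))*5 = (-6 + (-6 + 13))*5 = (-6 + 7)*5 = 1*5 = 5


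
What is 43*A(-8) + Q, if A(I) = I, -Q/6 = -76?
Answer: 112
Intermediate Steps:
Q = 456 (Q = -6*(-76) = 456)
43*A(-8) + Q = 43*(-8) + 456 = -344 + 456 = 112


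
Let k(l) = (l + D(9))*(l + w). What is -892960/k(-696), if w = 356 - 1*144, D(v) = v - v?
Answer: -27905/10527 ≈ -2.6508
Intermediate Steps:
D(v) = 0
w = 212 (w = 356 - 144 = 212)
k(l) = l*(212 + l) (k(l) = (l + 0)*(l + 212) = l*(212 + l))
-892960/k(-696) = -892960*(-1/(696*(212 - 696))) = -892960/((-696*(-484))) = -892960/336864 = -892960*1/336864 = -27905/10527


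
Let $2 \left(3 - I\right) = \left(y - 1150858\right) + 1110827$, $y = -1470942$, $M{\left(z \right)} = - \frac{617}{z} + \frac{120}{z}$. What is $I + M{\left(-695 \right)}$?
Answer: $\frac{1050131399}{1390} \approx 7.5549 \cdot 10^{5}$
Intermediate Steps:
$M{\left(z \right)} = - \frac{497}{z}$
$I = \frac{1510979}{2}$ ($I = 3 - \frac{\left(-1470942 - 1150858\right) + 1110827}{2} = 3 - \frac{-2621800 + 1110827}{2} = 3 - - \frac{1510973}{2} = 3 + \frac{1510973}{2} = \frac{1510979}{2} \approx 7.5549 \cdot 10^{5}$)
$I + M{\left(-695 \right)} = \frac{1510979}{2} - \frac{497}{-695} = \frac{1510979}{2} - - \frac{497}{695} = \frac{1510979}{2} + \frac{497}{695} = \frac{1050131399}{1390}$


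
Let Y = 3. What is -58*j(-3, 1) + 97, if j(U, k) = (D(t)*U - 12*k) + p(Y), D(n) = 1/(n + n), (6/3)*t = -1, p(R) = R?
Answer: 445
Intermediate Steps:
t = -1/2 (t = (1/2)*(-1) = -1/2 ≈ -0.50000)
D(n) = 1/(2*n)
j(U, k) = 3 - U - 12*k (j(U, k) = ((1/(2*(-1/2)))*U - 12*k) + 3 = (((1/2)*(-2))*U - 12*k) + 3 = (-U - 12*k) + 3 = 3 - U - 12*k)
-58*j(-3, 1) + 97 = -58*(3 - 1*(-3) - 12*1) + 97 = -58*(3 + 3 - 12) + 97 = -58*(-6) + 97 = 348 + 97 = 445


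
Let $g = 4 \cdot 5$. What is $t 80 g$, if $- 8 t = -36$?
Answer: $7200$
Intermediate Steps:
$t = \frac{9}{2}$ ($t = \left(- \frac{1}{8}\right) \left(-36\right) = \frac{9}{2} \approx 4.5$)
$g = 20$
$t 80 g = \frac{9}{2} \cdot 80 \cdot 20 = 360 \cdot 20 = 7200$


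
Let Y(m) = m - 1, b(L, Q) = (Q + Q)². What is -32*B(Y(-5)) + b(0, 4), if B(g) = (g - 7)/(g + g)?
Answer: 88/3 ≈ 29.333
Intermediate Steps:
b(L, Q) = 4*Q² (b(L, Q) = (2*Q)² = 4*Q²)
Y(m) = -1 + m
B(g) = (-7 + g)/(2*g) (B(g) = (-7 + g)/((2*g)) = (-7 + g)*(1/(2*g)) = (-7 + g)/(2*g))
-32*B(Y(-5)) + b(0, 4) = -16*(-7 + (-1 - 5))/(-1 - 5) + 4*4² = -16*(-7 - 6)/(-6) + 4*16 = -16*(-1)*(-13)/6 + 64 = -32*13/12 + 64 = -104/3 + 64 = 88/3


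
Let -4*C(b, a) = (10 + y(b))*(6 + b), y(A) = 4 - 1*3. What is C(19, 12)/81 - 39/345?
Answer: -35837/37260 ≈ -0.96181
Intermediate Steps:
y(A) = 1 (y(A) = 4 - 3 = 1)
C(b, a) = -33/2 - 11*b/4 (C(b, a) = -(10 + 1)*(6 + b)/4 = -11*(6 + b)/4 = -(66 + 11*b)/4 = -33/2 - 11*b/4)
C(19, 12)/81 - 39/345 = (-33/2 - 11/4*19)/81 - 39/345 = (-33/2 - 209/4)*(1/81) - 39*1/345 = -275/4*1/81 - 13/115 = -275/324 - 13/115 = -35837/37260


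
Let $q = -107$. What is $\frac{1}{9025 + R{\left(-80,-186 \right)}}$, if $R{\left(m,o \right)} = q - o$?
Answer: $\frac{1}{9104} \approx 0.00010984$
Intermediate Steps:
$R{\left(m,o \right)} = -107 - o$
$\frac{1}{9025 + R{\left(-80,-186 \right)}} = \frac{1}{9025 - -79} = \frac{1}{9025 + \left(-107 + 186\right)} = \frac{1}{9025 + 79} = \frac{1}{9104}$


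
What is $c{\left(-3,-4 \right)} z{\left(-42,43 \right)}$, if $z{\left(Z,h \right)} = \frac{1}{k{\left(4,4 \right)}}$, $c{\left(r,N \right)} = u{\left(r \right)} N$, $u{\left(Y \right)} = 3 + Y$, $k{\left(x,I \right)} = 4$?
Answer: $0$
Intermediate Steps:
$c{\left(r,N \right)} = N \left(3 + r\right)$ ($c{\left(r,N \right)} = \left(3 + r\right) N = N \left(3 + r\right)$)
$z{\left(Z,h \right)} = \frac{1}{4}$
$c{\left(-3,-4 \right)} z{\left(-42,43 \right)} = - 4 \left(3 - 3\right) \frac{1}{4} = \left(-4\right) 0 \cdot \frac{1}{4} = 0 \cdot \frac{1}{4} = 0$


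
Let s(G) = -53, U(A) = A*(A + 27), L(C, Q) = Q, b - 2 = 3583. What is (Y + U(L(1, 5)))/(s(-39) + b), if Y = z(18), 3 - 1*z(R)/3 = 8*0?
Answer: 169/3532 ≈ 0.047848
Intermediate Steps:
b = 3585 (b = 2 + 3583 = 3585)
U(A) = A*(27 + A)
z(R) = 9 (z(R) = 9 - 24*0 = 9 - 3*0 = 9 + 0 = 9)
Y = 9
(Y + U(L(1, 5)))/(s(-39) + b) = (9 + 5*(27 + 5))/(-53 + 3585) = (9 + 5*32)/3532 = (9 + 160)*(1/3532) = 169*(1/3532) = 169/3532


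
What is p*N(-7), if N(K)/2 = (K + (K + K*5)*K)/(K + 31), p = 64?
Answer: 4592/3 ≈ 1530.7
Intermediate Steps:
N(K) = 2*(K + 6*K²)/(31 + K) (N(K) = 2*((K + (K + K*5)*K)/(K + 31)) = 2*((K + (K + 5*K)*K)/(31 + K)) = 2*((K + (6*K)*K)/(31 + K)) = 2*((K + 6*K²)/(31 + K)) = 2*(K + 6*K²)/(31 + K))
p*N(-7) = 64*(2*(-7)*(1 + 6*(-7))/(31 - 7)) = 64*(2*(-7)*(1 - 42)/24) = 64*(2*(-7)*(1/24)*(-41)) = 64*(287/12) = 4592/3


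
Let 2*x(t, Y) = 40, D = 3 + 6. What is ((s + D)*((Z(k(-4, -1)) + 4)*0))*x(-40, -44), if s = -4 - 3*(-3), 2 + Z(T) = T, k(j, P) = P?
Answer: 0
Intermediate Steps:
D = 9
x(t, Y) = 20 (x(t, Y) = (1/2)*40 = 20)
Z(T) = -2 + T
s = 5 (s = -4 + 9 = 5)
((s + D)*((Z(k(-4, -1)) + 4)*0))*x(-40, -44) = ((5 + 9)*(((-2 - 1) + 4)*0))*20 = (14*((-3 + 4)*0))*20 = (14*(1*0))*20 = (14*0)*20 = 0*20 = 0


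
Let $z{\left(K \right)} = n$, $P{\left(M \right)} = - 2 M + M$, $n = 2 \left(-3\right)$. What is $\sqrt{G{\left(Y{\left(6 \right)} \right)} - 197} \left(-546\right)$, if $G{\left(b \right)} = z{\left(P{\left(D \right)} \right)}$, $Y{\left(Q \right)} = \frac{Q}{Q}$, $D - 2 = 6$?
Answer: $- 546 i \sqrt{203} \approx - 7779.3 i$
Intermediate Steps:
$D = 8$ ($D = 2 + 6 = 8$)
$Y{\left(Q \right)} = 1$
$n = -6$
$P{\left(M \right)} = - M$
$z{\left(K \right)} = -6$
$G{\left(b \right)} = -6$
$\sqrt{G{\left(Y{\left(6 \right)} \right)} - 197} \left(-546\right) = \sqrt{-6 - 197} \left(-546\right) = \sqrt{-203} \left(-546\right) = i \sqrt{203} \left(-546\right) = - 546 i \sqrt{203}$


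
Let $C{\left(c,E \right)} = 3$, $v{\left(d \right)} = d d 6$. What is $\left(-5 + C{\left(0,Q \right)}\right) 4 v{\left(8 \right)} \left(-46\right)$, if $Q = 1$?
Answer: $141312$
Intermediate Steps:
$v{\left(d \right)} = 6 d^{2}$ ($v{\left(d \right)} = d^{2} \cdot 6 = 6 d^{2}$)
$\left(-5 + C{\left(0,Q \right)}\right) 4 v{\left(8 \right)} \left(-46\right) = \left(-5 + 3\right) 4 \cdot 6 \cdot 8^{2} \left(-46\right) = \left(-2\right) 4 \cdot 6 \cdot 64 \left(-46\right) = \left(-8\right) 384 \left(-46\right) = \left(-3072\right) \left(-46\right) = 141312$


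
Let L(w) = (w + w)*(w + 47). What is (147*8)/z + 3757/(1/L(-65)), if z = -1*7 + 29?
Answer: 96705768/11 ≈ 8.7914e+6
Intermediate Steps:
L(w) = 2*w*(47 + w) (L(w) = (2*w)*(47 + w) = 2*w*(47 + w))
z = 22 (z = -7 + 29 = 22)
(147*8)/z + 3757/(1/L(-65)) = (147*8)/22 + 3757/(1/(2*(-65)*(47 - 65))) = 1176*(1/22) + 3757/(1/(2*(-65)*(-18))) = 588/11 + 3757/(1/2340) = 588/11 + 3757*2340 = 588/11 + 8791380 = 96705768/11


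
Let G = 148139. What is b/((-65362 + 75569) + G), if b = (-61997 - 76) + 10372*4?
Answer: -20585/158346 ≈ -0.13000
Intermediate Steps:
b = -20585 (b = -62073 + 41488 = -20585)
b/((-65362 + 75569) + G) = -20585/((-65362 + 75569) + 148139) = -20585/(10207 + 148139) = -20585/158346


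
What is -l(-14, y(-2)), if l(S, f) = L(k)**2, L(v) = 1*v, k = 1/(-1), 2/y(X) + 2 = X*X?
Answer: -1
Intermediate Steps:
y(X) = 2/(-2 + X**2) (y(X) = 2/(-2 + X*X) = 2/(-2 + X**2))
k = -1
L(v) = v
l(S, f) = 1 (l(S, f) = (-1)**2 = 1)
-l(-14, y(-2)) = -1*1 = -1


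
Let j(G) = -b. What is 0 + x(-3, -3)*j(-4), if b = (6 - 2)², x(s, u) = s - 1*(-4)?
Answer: -16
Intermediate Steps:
x(s, u) = 4 + s (x(s, u) = s + 4 = 4 + s)
b = 16 (b = 4² = 16)
j(G) = -16 (j(G) = -1*16 = -16)
0 + x(-3, -3)*j(-4) = 0 + (4 - 3)*(-16) = 0 + 1*(-16) = 0 - 16 = -16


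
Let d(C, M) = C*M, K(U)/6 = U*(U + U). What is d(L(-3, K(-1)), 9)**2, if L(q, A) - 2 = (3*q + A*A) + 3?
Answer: 1587600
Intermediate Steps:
K(U) = 12*U**2 (K(U) = 6*(U*(U + U)) = 6*(U*(2*U)) = 6*(2*U**2) = 12*U**2)
L(q, A) = 5 + A**2 + 3*q (L(q, A) = 2 + ((3*q + A*A) + 3) = 2 + ((3*q + A**2) + 3) = 2 + ((A**2 + 3*q) + 3) = 2 + (3 + A**2 + 3*q) = 5 + A**2 + 3*q)
d(L(-3, K(-1)), 9)**2 = ((5 + (12*(-1)**2)**2 + 3*(-3))*9)**2 = ((5 + (12*1)**2 - 9)*9)**2 = ((5 + 12**2 - 9)*9)**2 = ((5 + 144 - 9)*9)**2 = (140*9)**2 = 1260**2 = 1587600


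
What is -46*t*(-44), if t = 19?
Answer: 38456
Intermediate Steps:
-46*t*(-44) = -46*19*(-44) = -874*(-44) = 38456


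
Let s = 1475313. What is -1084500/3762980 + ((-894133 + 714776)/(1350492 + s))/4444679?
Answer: -681054979523829068/2363113084244957655 ≈ -0.28820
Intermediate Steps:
-1084500/3762980 + ((-894133 + 714776)/(1350492 + s))/4444679 = -1084500/3762980 + ((-894133 + 714776)/(1350492 + 1475313))/4444679 = -1084500*1/3762980 - 179357/2825805*(1/4444679) = -54225/188149 - 179357*1/2825805*(1/4444679) = -54225/188149 - 179357/2825805*1/4444679 = -54225/188149 - 179357/12559796141595 = -681054979523829068/2363113084244957655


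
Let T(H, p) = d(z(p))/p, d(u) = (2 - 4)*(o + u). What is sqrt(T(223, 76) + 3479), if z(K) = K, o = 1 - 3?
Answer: 4*sqrt(78451)/19 ≈ 58.967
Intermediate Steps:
o = -2
d(u) = 4 - 2*u (d(u) = (2 - 4)*(-2 + u) = -2*(-2 + u) = 4 - 2*u)
T(H, p) = (4 - 2*p)/p
sqrt(T(223, 76) + 3479) = sqrt((-2 + 4/76) + 3479) = sqrt((-2 + 4*(1/76)) + 3479) = sqrt((-2 + 1/19) + 3479) = sqrt(-37/19 + 3479) = sqrt(66064/19) = 4*sqrt(78451)/19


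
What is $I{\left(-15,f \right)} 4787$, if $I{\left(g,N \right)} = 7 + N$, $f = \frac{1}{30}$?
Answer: $\frac{1010057}{30} \approx 33669.0$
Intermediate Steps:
$f = \frac{1}{30} \approx 0.033333$
$I{\left(-15,f \right)} 4787 = \left(7 + \frac{1}{30}\right) 4787 = \frac{211}{30} \cdot 4787 = \frac{1010057}{30}$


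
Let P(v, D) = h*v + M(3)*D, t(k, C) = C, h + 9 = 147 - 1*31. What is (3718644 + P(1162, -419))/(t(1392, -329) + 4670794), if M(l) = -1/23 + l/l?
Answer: 88379276/107420695 ≈ 0.82274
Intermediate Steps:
h = 107 (h = -9 + (147 - 1*31) = -9 + (147 - 31) = -9 + 116 = 107)
M(l) = 22/23 (M(l) = -1*1/23 + 1 = -1/23 + 1 = 22/23)
P(v, D) = 107*v + 22*D/23
(3718644 + P(1162, -419))/(t(1392, -329) + 4670794) = (3718644 + (107*1162 + (22/23)*(-419)))/(-329 + 4670794) = (3718644 + (124334 - 9218/23))/4670465 = (3718644 + 2850464/23)*(1/4670465) = (88379276/23)*(1/4670465) = 88379276/107420695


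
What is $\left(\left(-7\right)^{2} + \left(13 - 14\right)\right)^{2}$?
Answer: $2304$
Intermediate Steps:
$\left(\left(-7\right)^{2} + \left(13 - 14\right)\right)^{2} = \left(49 - 1\right)^{2} = 48^{2} = 2304$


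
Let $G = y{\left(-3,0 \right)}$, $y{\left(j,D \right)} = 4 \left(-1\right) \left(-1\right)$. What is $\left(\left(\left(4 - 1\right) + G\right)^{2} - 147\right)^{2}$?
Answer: $9604$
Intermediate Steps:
$y{\left(j,D \right)} = 4$ ($y{\left(j,D \right)} = \left(-4\right) \left(-1\right) = 4$)
$G = 4$
$\left(\left(\left(4 - 1\right) + G\right)^{2} - 147\right)^{2} = \left(\left(\left(4 - 1\right) + 4\right)^{2} - 147\right)^{2} = \left(\left(3 + 4\right)^{2} - 147\right)^{2} = \left(7^{2} - 147\right)^{2} = \left(49 - 147\right)^{2} = \left(-98\right)^{2} = 9604$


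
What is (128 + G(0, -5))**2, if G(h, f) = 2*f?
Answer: 13924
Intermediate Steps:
(128 + G(0, -5))**2 = (128 + 2*(-5))**2 = (128 - 10)**2 = 118**2 = 13924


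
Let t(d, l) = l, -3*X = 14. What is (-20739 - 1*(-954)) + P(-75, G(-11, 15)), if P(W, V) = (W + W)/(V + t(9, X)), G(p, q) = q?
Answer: -613785/31 ≈ -19800.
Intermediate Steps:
X = -14/3 (X = -1/3*14 = -14/3 ≈ -4.6667)
P(W, V) = 2*W/(-14/3 + V) (P(W, V) = (W + W)/(V - 14/3) = (2*W)/(-14/3 + V) = 2*W/(-14/3 + V))
(-20739 - 1*(-954)) + P(-75, G(-11, 15)) = (-20739 - 1*(-954)) + 6*(-75)/(-14 + 3*15) = (-20739 + 954) + 6*(-75)/(-14 + 45) = -19785 + 6*(-75)/31 = -19785 + 6*(-75)*(1/31) = -19785 - 450/31 = -613785/31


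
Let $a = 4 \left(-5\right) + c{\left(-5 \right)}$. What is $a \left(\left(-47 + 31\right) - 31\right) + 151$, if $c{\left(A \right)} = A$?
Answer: $1326$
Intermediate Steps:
$a = -25$ ($a = 4 \left(-5\right) - 5 = -20 - 5 = -25$)
$a \left(\left(-47 + 31\right) - 31\right) + 151 = - 25 \left(\left(-47 + 31\right) - 31\right) + 151 = - 25 \left(-16 - 31\right) + 151 = \left(-25\right) \left(-47\right) + 151 = 1175 + 151 = 1326$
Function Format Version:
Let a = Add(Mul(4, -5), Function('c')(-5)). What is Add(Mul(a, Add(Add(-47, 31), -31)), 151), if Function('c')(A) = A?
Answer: 1326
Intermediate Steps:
a = -25 (a = Add(Mul(4, -5), -5) = Add(-20, -5) = -25)
Add(Mul(a, Add(Add(-47, 31), -31)), 151) = Add(Mul(-25, Add(Add(-47, 31), -31)), 151) = Add(Mul(-25, Add(-16, -31)), 151) = Add(Mul(-25, -47), 151) = Add(1175, 151) = 1326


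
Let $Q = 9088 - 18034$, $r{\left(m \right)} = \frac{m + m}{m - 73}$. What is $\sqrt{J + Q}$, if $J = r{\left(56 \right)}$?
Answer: $\frac{7 i \sqrt{52802}}{17} \approx 94.618 i$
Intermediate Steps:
$r{\left(m \right)} = \frac{2 m}{-73 + m}$
$J = - \frac{112}{17}$ ($J = 2 \cdot 56 \frac{1}{-73 + 56} = 2 \cdot 56 \frac{1}{-17} = 2 \cdot 56 \left(- \frac{1}{17}\right) = - \frac{112}{17} \approx -6.5882$)
$Q = -8946$
$\sqrt{J + Q} = \sqrt{- \frac{112}{17} - 8946} = \sqrt{- \frac{152194}{17}} = \frac{7 i \sqrt{52802}}{17}$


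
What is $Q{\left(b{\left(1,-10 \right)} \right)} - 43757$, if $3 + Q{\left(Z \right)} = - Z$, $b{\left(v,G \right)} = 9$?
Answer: $-43769$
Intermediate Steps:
$Q{\left(Z \right)} = -3 - Z$
$Q{\left(b{\left(1,-10 \right)} \right)} - 43757 = \left(-3 - 9\right) - 43757 = -12 - 43757 = -43769$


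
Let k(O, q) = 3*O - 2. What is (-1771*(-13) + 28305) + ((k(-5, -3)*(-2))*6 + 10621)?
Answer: 62153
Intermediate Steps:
k(O, q) = -2 + 3*O
(-1771*(-13) + 28305) + ((k(-5, -3)*(-2))*6 + 10621) = (-1771*(-13) + 28305) + (((-2 + 3*(-5))*(-2))*6 + 10621) = (23023 + 28305) + (((-2 - 15)*(-2))*6 + 10621) = 51328 + (-17*(-2)*6 + 10621) = 51328 + (34*6 + 10621) = 51328 + (204 + 10621) = 51328 + 10825 = 62153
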